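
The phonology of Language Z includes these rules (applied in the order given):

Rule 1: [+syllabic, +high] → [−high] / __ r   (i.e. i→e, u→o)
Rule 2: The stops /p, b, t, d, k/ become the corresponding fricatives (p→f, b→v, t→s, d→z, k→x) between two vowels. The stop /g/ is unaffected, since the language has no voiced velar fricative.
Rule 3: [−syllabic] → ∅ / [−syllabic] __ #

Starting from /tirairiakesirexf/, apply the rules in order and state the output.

teraeriaxeserex

Rule 1 (pre-rhotic lowering): /i/ is a high vowel immediately before /r/, so it lowers to [e]. /i/ is a high vowel immediately before /r/, so it lowers to [e]. /i/ is a high vowel immediately before /r/, so it lowers to [e]. /tirairiakesirexf/ → teraeriakeserexf.
Rule 2 (intervocalic spirantization): /k/ is a stop between vowels /a/ and /e/, so it spirantizes to the fricative [x]. /teraeriakeserexf/ → teraeriaxeserexf.
Rule 3 (final cluster simplification): /f/ is the second consonant of a word-final cluster /xf/, so it deletes. /teraeriaxeserexf/ → teraeriaxeserex.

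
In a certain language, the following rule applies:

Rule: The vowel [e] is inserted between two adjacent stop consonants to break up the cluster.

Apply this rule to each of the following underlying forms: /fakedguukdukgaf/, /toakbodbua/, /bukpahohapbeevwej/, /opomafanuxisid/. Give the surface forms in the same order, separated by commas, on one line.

/fakedguukdukgaf/: /d/ and /g/ form a stop–stop cluster, so [e] is inserted between them. /k/ and /d/ form a stop–stop cluster, so [e] is inserted between them. /k/ and /g/ form a stop–stop cluster, so [e] is inserted between them. → [fakedeguukedukegaf].
/toakbodbua/: /k/ and /b/ form a stop–stop cluster, so [e] is inserted between them. /d/ and /b/ form a stop–stop cluster, so [e] is inserted between them. → [toakebodebua].
/bukpahohapbeevwej/: /k/ and /p/ form a stop–stop cluster, so [e] is inserted between them. /p/ and /b/ form a stop–stop cluster, so [e] is inserted between them. → [bukepahohapebeevwej].
/opomafanuxisid/: the rule's environment is not met; surfaces unchanged as [opomafanuxisid].

fakedeguukedukegaf, toakebodebua, bukepahohapebeevwej, opomafanuxisid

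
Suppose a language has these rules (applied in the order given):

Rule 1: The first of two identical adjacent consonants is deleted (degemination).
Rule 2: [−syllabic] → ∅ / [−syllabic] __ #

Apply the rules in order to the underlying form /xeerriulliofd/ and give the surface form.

xeeriuliof

Rule 1 (degemination): /rr/ is a geminate; the first /r/ deletes. /ll/ is a geminate; the first /l/ deletes. /xeerriulliofd/ → xeeriuliofd.
Rule 2 (final cluster simplification): /d/ is the second consonant of a word-final cluster /fd/, so it deletes. /xeeriuliofd/ → xeeriuliof.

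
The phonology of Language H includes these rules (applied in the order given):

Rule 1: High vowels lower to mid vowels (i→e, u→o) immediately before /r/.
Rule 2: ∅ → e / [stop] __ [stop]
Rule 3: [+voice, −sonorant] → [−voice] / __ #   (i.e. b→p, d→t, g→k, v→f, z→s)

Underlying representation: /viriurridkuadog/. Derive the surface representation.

veriorridekuadok

Rule 1 (pre-rhotic lowering): /i/ is a high vowel immediately before /r/, so it lowers to [e]. /u/ is a high vowel immediately before /r/, so it lowers to [o]. /viriurridkuadog/ → veriorridkuadog.
Rule 2 (stop-cluster e-epenthesis): /d/ and /k/ form a stop–stop cluster, so [e] is inserted between them. /veriorridkuadog/ → veriorridekuadog.
Rule 3 (final devoicing): /g/ is a voiced obstruent in word-final position, so it devoices to [k]. /veriorridekuadog/ → veriorridekuadok.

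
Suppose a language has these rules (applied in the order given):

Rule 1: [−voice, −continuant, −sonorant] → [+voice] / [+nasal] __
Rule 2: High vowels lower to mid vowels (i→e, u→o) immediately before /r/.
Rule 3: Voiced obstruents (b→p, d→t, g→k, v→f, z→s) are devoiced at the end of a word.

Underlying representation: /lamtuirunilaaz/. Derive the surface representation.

lamduerunilaas

Rule 1 (post-nasal voicing): /t/ is a voiceless stop immediately after the nasal /m/, so it voices to [d]. /lamtuirunilaaz/ → lamduirunilaaz.
Rule 2 (pre-rhotic lowering): /i/ is a high vowel immediately before /r/, so it lowers to [e]. /lamduirunilaaz/ → lamduerunilaaz.
Rule 3 (final devoicing): /z/ is a voiced obstruent in word-final position, so it devoices to [s]. /lamduerunilaaz/ → lamduerunilaas.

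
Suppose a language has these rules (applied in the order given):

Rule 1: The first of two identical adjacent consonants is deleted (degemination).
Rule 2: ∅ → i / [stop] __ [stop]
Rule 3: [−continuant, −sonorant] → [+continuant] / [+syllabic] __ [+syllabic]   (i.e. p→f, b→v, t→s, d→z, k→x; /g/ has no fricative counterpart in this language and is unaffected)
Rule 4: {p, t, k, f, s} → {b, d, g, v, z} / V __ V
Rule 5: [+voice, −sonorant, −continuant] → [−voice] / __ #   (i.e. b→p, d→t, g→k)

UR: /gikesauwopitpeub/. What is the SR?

Rule 1 (degemination): no segment meets the environment; /gikesauwopitpeub/ is unchanged.
Rule 2 (stop-cluster i-epenthesis): /t/ and /p/ form a stop–stop cluster, so [i] is inserted between them. /gikesauwopitpeub/ → gikesauwopitipeub.
Rule 3 (intervocalic spirantization): /k/ is a stop between vowels /i/ and /e/, so it spirantizes to the fricative [x]. /p/ is a stop between vowels /o/ and /i/, so it spirantizes to the fricative [f]. /t/ is a stop between vowels /i/ and /i/, so it spirantizes to the fricative [s]. /p/ is a stop between vowels /i/ and /e/, so it spirantizes to the fricative [f]. /gikesauwopitipeub/ → gixesauwofisifeub.
Rule 4 (intervocalic voicing): /s/ is a voiceless obstruent between vowels /e/ and /a/, so it voices to [z]. /f/ is a voiceless obstruent between vowels /o/ and /i/, so it voices to [v]. /s/ is a voiceless obstruent between vowels /i/ and /i/, so it voices to [z]. /f/ is a voiceless obstruent between vowels /i/ and /e/, so it voices to [v]. /gixesauwofisifeub/ → gixezauwoviziveub.
Rule 5 (final devoicing): /b/ is a voiced stop in word-final position, so it devoices to [p]. /gixezauwoviziveub/ → gixezauwoviziveup.

gixezauwoviziveup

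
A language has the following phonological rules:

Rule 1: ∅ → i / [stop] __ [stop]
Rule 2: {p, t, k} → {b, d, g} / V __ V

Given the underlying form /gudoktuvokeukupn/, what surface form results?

Rule 1 (stop-cluster i-epenthesis): /k/ and /t/ form a stop–stop cluster, so [i] is inserted between them. /gudoktuvokeukupn/ → gudokituvokeukupn.
Rule 2 (intervocalic voicing): /k/ is a voiceless stop between vowels /o/ and /i/, so it voices to [g]. /t/ is a voiceless stop between vowels /i/ and /u/, so it voices to [d]. /k/ is a voiceless stop between vowels /o/ and /e/, so it voices to [g]. /k/ is a voiceless stop between vowels /u/ and /u/, so it voices to [g]. /gudokituvokeukupn/ → gudogiduvogeugupn.

gudogiduvogeugupn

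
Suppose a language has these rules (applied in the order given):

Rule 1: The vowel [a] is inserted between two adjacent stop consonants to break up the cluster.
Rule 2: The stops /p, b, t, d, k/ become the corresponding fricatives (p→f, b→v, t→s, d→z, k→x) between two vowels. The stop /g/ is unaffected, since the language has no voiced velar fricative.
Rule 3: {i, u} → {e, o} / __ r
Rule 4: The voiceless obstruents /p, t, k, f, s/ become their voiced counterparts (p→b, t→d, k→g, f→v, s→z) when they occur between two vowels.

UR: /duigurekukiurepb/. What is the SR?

Rule 1 (stop-cluster a-epenthesis): /p/ and /b/ form a stop–stop cluster, so [a] is inserted between them. /duigurekukiurepb/ → duigurekukiurepab.
Rule 2 (intervocalic spirantization): /k/ is a stop between vowels /e/ and /u/, so it spirantizes to the fricative [x]. /k/ is a stop between vowels /u/ and /i/, so it spirantizes to the fricative [x]. /p/ is a stop between vowels /e/ and /a/, so it spirantizes to the fricative [f]. /duigurekukiurepab/ → duigurexuxiurefab.
Rule 3 (pre-rhotic lowering): /u/ is a high vowel immediately before /r/, so it lowers to [o]. /u/ is a high vowel immediately before /r/, so it lowers to [o]. /duigurexuxiurefab/ → duigorexuxiorefab.
Rule 4 (intervocalic voicing): /f/ is a voiceless obstruent between vowels /e/ and /a/, so it voices to [v]. /duigorexuxiorefab/ → duigorexuxiorevab.

duigorexuxiorevab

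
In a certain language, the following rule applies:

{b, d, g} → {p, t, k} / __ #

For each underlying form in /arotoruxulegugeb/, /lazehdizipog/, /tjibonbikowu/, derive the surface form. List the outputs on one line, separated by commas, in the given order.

arotoruxulegugep, lazehdizipok, tjibonbikowu

/arotoruxulegugeb/: /b/ is a voiced stop in word-final position, so it devoices to [p]. → [arotoruxulegugep].
/lazehdizipog/: /g/ is a voiced stop in word-final position, so it devoices to [k]. → [lazehdizipok].
/tjibonbikowu/: the rule's environment is not met; surfaces unchanged as [tjibonbikowu].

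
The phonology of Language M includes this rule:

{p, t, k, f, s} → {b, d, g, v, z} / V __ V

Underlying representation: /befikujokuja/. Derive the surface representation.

/f/ is a voiceless obstruent between vowels /e/ and /i/, so it voices to [v].
/k/ is a voiceless obstruent between vowels /i/ and /u/, so it voices to [g].
/k/ is a voiceless obstruent between vowels /o/ and /u/, so it voices to [g].
Surface form: [bevigujoguja].

bevigujoguja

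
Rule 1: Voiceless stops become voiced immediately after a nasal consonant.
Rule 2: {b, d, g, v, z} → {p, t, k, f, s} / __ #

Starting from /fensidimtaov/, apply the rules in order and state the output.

Rule 1 (post-nasal voicing): /t/ is a voiceless stop immediately after the nasal /m/, so it voices to [d]. /fensidimtaov/ → fensidimdaov.
Rule 2 (final devoicing): /v/ is a voiced obstruent in word-final position, so it devoices to [f]. /fensidimdaov/ → fensidimdaof.

fensidimdaof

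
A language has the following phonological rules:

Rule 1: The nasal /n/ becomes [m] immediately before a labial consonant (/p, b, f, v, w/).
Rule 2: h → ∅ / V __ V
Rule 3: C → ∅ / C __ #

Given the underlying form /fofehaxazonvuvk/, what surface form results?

fofeaxazomvuv

Rule 1 (nasal place assimilation): /n/ precedes the labial consonant /v/, so it assimilates in place to [m]. /fofehaxazonvuvk/ → fofehaxazomvuvk.
Rule 2 (intervocalic h-deletion): /h/ occurs between vowels /e/ and /a/, so it deletes. /fofehaxazomvuvk/ → fofeaxazomvuvk.
Rule 3 (final cluster simplification): /k/ is the second consonant of a word-final cluster /vk/, so it deletes. /fofeaxazomvuvk/ → fofeaxazomvuv.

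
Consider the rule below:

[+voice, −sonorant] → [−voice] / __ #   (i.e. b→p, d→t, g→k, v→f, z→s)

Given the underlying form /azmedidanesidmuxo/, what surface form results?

azmedidanesidmuxo

No segment of /azmedidanesidmuxo/ meets the structural description of the rule, so the form surfaces unchanged.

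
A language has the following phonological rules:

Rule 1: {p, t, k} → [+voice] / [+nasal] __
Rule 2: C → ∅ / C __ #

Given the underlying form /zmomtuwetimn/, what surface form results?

zmomduwetim

Rule 1 (post-nasal voicing): /t/ is a voiceless stop immediately after the nasal /m/, so it voices to [d]. /zmomtuwetimn/ → zmomduwetimn.
Rule 2 (final cluster simplification): /n/ is the second consonant of a word-final cluster /mn/, so it deletes. /zmomduwetimn/ → zmomduwetim.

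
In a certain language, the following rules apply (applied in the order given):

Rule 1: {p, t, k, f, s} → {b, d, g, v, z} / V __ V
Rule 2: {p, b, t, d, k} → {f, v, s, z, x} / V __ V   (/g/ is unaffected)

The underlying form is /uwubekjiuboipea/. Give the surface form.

uwuvekjiuvoivea

Rule 1 (intervocalic voicing): /p/ is a voiceless obstruent between vowels /i/ and /e/, so it voices to [b]. /uwubekjiuboipea/ → uwubekjiuboibea.
Rule 2 (intervocalic spirantization): /b/ is a stop between vowels /u/ and /e/, so it spirantizes to the fricative [v]. /b/ is a stop between vowels /u/ and /o/, so it spirantizes to the fricative [v]. /b/ is a stop between vowels /i/ and /e/, so it spirantizes to the fricative [v]. /uwubekjiuboibea/ → uwuvekjiuvoivea.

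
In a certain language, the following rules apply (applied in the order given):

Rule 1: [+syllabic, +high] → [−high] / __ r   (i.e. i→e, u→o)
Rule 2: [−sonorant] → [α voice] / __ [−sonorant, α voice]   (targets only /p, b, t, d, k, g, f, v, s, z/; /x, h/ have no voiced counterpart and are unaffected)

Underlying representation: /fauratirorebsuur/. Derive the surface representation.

faoraterorepsuor

Rule 1 (pre-rhotic lowering): /u/ is a high vowel immediately before /r/, so it lowers to [o]. /i/ is a high vowel immediately before /r/, so it lowers to [e]. /u/ is a high vowel immediately before /r/, so it lowers to [o]. /fauratirorebsuur/ → faoraterorebsuor.
Rule 2 (regressive voicing assimilation): /b/ precedes the voiceless obstruent /s/, so it devoices to [p] by assimilation. /faoraterorebsuor/ → faoraterorepsuor.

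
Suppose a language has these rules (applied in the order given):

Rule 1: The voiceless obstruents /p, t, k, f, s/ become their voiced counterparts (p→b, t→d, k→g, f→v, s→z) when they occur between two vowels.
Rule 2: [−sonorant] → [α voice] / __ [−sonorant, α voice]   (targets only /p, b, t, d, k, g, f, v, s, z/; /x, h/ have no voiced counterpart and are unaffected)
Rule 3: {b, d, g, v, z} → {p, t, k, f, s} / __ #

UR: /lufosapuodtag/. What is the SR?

luvozabuottak

Rule 1 (intervocalic voicing): /f/ is a voiceless obstruent between vowels /u/ and /o/, so it voices to [v]. /s/ is a voiceless obstruent between vowels /o/ and /a/, so it voices to [z]. /p/ is a voiceless obstruent between vowels /a/ and /u/, so it voices to [b]. /lufosapuodtag/ → luvozabuodtag.
Rule 2 (regressive voicing assimilation): /d/ precedes the voiceless obstruent /t/, so it devoices to [t] by assimilation. /luvozabuodtag/ → luvozabuottag.
Rule 3 (final devoicing): /g/ is a voiced obstruent in word-final position, so it devoices to [k]. /luvozabuottag/ → luvozabuottak.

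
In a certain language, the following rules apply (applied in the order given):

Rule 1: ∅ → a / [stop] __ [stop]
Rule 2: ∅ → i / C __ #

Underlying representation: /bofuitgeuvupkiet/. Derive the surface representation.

bofuitageuvupakieti

Rule 1 (stop-cluster a-epenthesis): /t/ and /g/ form a stop–stop cluster, so [a] is inserted between them. /p/ and /k/ form a stop–stop cluster, so [a] is inserted between them. /bofuitgeuvupkiet/ → bofuitageuvupakiet.
Rule 2 (final i-epenthesis): the form ends in the consonant /t/, so [i] is inserted word-finally. /bofuitageuvupakiet/ → bofuitageuvupakieti.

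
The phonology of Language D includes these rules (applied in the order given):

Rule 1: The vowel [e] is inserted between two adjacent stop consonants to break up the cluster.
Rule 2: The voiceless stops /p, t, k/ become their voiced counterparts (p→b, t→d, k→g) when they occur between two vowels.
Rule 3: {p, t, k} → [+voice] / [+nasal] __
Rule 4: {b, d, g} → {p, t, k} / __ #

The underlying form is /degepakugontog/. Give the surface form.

degebagugondok

Rule 1 (stop-cluster e-epenthesis): no segment meets the environment; /degepakugontog/ is unchanged.
Rule 2 (intervocalic voicing): /p/ is a voiceless stop between vowels /e/ and /a/, so it voices to [b]. /k/ is a voiceless stop between vowels /a/ and /u/, so it voices to [g]. /degepakugontog/ → degebagugontog.
Rule 3 (post-nasal voicing): /t/ is a voiceless stop immediately after the nasal /n/, so it voices to [d]. /degebagugontog/ → degebagugondog.
Rule 4 (final devoicing): /g/ is a voiced stop in word-final position, so it devoices to [k]. /degebagugondog/ → degebagugondok.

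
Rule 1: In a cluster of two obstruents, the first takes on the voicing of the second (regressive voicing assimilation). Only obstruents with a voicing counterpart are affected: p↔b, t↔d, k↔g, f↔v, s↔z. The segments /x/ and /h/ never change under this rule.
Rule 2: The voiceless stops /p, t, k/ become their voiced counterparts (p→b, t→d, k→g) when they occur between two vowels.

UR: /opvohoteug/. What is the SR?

Rule 1 (regressive voicing assimilation): /p/ precedes the voiced obstruent /v/, so it voices to [b] by assimilation. /opvohoteug/ → obvohoteug.
Rule 2 (intervocalic voicing): /t/ is a voiceless stop between vowels /o/ and /e/, so it voices to [d]. /obvohoteug/ → obvohodeug.

obvohodeug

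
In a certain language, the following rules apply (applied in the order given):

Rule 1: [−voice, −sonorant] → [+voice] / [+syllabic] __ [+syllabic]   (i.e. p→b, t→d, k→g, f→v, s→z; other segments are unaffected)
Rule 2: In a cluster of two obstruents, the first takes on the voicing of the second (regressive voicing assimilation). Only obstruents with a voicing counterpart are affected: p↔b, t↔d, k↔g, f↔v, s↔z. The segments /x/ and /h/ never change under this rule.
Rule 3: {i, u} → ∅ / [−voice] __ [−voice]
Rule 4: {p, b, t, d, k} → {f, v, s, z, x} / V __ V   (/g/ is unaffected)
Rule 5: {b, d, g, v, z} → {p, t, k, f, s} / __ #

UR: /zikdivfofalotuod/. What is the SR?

zigdiffovalozuot

Rule 1 (intervocalic voicing): /f/ is a voiceless obstruent between vowels /o/ and /a/, so it voices to [v]. /t/ is a voiceless obstruent between vowels /o/ and /u/, so it voices to [d]. /zikdivfofalotuod/ → zikdivfovaloduod.
Rule 2 (regressive voicing assimilation): /k/ precedes the voiced obstruent /d/, so it voices to [g] by assimilation. /v/ precedes the voiceless obstruent /f/, so it devoices to [f] by assimilation. /zikdivfovaloduod/ → zigdiffovaloduod.
Rule 3 (high vowel syncope): no segment meets the environment; /zigdiffovaloduod/ is unchanged.
Rule 4 (intervocalic spirantization): /d/ is a stop between vowels /o/ and /u/, so it spirantizes to the fricative [z]. /zigdiffovaloduod/ → zigdiffovalozuod.
Rule 5 (final devoicing): /d/ is a voiced obstruent in word-final position, so it devoices to [t]. /zigdiffovalozuod/ → zigdiffovalozuot.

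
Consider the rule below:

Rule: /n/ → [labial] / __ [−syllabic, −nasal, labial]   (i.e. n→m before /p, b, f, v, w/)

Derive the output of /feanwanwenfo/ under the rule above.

feamwamwemfo

/n/ precedes the labial consonant /w/, so it assimilates in place to [m].
/n/ precedes the labial consonant /w/, so it assimilates in place to [m].
/n/ precedes the labial consonant /f/, so it assimilates in place to [m].
Surface form: [feamwamwemfo].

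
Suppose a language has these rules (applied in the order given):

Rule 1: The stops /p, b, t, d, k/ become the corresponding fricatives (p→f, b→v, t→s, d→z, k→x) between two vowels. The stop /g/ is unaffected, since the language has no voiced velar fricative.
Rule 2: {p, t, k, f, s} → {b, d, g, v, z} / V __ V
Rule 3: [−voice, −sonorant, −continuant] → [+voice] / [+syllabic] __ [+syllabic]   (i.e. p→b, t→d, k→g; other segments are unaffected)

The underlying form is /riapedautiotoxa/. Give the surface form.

Rule 1 (intervocalic spirantization): /p/ is a stop between vowels /a/ and /e/, so it spirantizes to the fricative [f]. /d/ is a stop between vowels /e/ and /a/, so it spirantizes to the fricative [z]. /t/ is a stop between vowels /u/ and /i/, so it spirantizes to the fricative [s]. /t/ is a stop between vowels /o/ and /o/, so it spirantizes to the fricative [s]. /riapedautiotoxa/ → riafezausiosoxa.
Rule 2 (intervocalic voicing): /f/ is a voiceless obstruent between vowels /a/ and /e/, so it voices to [v]. /s/ is a voiceless obstruent between vowels /u/ and /i/, so it voices to [z]. /s/ is a voiceless obstruent between vowels /o/ and /o/, so it voices to [z]. /riafezausiosoxa/ → riavezauziozoxa.
Rule 3 (intervocalic voicing): no segment meets the environment; /riavezauziozoxa/ is unchanged.

riavezauziozoxa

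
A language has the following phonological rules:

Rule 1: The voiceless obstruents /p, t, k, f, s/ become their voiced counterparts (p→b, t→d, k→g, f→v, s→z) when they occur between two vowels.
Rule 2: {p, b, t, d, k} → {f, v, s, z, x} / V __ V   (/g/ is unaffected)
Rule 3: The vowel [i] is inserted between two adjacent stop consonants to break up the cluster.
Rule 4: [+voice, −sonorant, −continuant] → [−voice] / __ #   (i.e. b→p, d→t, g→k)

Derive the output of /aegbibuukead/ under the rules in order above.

aegibivuugeat

Rule 1 (intervocalic voicing): /k/ is a voiceless obstruent between vowels /u/ and /e/, so it voices to [g]. /aegbibuukead/ → aegbibuugead.
Rule 2 (intervocalic spirantization): /b/ is a stop between vowels /i/ and /u/, so it spirantizes to the fricative [v]. /aegbibuugead/ → aegbivuugead.
Rule 3 (stop-cluster i-epenthesis): /g/ and /b/ form a stop–stop cluster, so [i] is inserted between them. /aegbivuugead/ → aegibivuugead.
Rule 4 (final devoicing): /d/ is a voiced stop in word-final position, so it devoices to [t]. /aegibivuugead/ → aegibivuugeat.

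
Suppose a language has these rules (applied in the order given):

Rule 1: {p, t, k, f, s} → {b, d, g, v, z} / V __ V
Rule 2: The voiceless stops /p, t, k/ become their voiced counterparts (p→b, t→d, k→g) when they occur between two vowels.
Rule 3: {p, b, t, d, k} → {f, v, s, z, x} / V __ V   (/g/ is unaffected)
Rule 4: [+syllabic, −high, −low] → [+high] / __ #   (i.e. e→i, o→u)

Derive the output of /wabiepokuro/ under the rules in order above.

Rule 1 (intervocalic voicing): /p/ is a voiceless obstruent between vowels /e/ and /o/, so it voices to [b]. /k/ is a voiceless obstruent between vowels /o/ and /u/, so it voices to [g]. /wabiepokuro/ → wabieboguro.
Rule 2 (intervocalic voicing): no segment meets the environment; /wabieboguro/ is unchanged.
Rule 3 (intervocalic spirantization): /b/ is a stop between vowels /a/ and /i/, so it spirantizes to the fricative [v]. /b/ is a stop between vowels /e/ and /o/, so it spirantizes to the fricative [v]. /wabieboguro/ → wavievoguro.
Rule 4 (final vowel raising): /o/ is a mid vowel in word-final position, so it raises to [u]. /wavievoguro/ → wavievoguru.

wavievoguru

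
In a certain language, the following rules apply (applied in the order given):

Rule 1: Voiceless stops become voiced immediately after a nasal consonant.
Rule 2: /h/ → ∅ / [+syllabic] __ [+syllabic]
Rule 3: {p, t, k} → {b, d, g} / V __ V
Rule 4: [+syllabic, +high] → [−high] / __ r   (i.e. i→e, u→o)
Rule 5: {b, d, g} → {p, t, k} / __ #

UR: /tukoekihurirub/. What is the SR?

tugoegiorerup

Rule 1 (post-nasal voicing): no segment meets the environment; /tukoekihurirub/ is unchanged.
Rule 2 (intervocalic h-deletion): /h/ occurs between vowels /i/ and /u/, so it deletes. /tukoekihurirub/ → tukoekiurirub.
Rule 3 (intervocalic voicing): /k/ is a voiceless stop between vowels /u/ and /o/, so it voices to [g]. /k/ is a voiceless stop between vowels /e/ and /i/, so it voices to [g]. /tukoekiurirub/ → tugoegiurirub.
Rule 4 (pre-rhotic lowering): /u/ is a high vowel immediately before /r/, so it lowers to [o]. /i/ is a high vowel immediately before /r/, so it lowers to [e]. /tugoegiurirub/ → tugoegiorerub.
Rule 5 (final devoicing): /b/ is a voiced stop in word-final position, so it devoices to [p]. /tugoegiorerub/ → tugoegiorerup.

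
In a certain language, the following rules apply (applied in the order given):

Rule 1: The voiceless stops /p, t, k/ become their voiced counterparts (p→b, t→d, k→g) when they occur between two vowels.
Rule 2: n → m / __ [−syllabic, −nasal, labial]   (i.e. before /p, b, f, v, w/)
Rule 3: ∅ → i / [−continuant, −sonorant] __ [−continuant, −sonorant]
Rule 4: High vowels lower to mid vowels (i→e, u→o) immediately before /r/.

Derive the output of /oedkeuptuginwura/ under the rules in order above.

oedikeupitugimwora

Rule 1 (intervocalic voicing): no segment meets the environment; /oedkeuptuginwura/ is unchanged.
Rule 2 (nasal place assimilation): /n/ precedes the labial consonant /w/, so it assimilates in place to [m]. /oedkeuptuginwura/ → oedkeuptugimwura.
Rule 3 (stop-cluster i-epenthesis): /d/ and /k/ form a stop–stop cluster, so [i] is inserted between them. /p/ and /t/ form a stop–stop cluster, so [i] is inserted between them. /oedkeuptugimwura/ → oedikeupitugimwura.
Rule 4 (pre-rhotic lowering): /u/ is a high vowel immediately before /r/, so it lowers to [o]. /oedikeupitugimwura/ → oedikeupitugimwora.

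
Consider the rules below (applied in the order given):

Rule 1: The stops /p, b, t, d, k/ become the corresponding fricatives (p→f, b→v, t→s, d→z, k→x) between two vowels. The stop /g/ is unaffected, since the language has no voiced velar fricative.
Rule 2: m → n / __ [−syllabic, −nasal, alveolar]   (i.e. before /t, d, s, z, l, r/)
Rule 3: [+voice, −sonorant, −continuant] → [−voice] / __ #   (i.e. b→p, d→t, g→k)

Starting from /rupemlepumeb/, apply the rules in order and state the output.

Rule 1 (intervocalic spirantization): /p/ is a stop between vowels /u/ and /e/, so it spirantizes to the fricative [f]. /p/ is a stop between vowels /e/ and /u/, so it spirantizes to the fricative [f]. /rupemlepumeb/ → rufemlefumeb.
Rule 2 (nasal place assimilation): /m/ precedes the alveolar consonant /l/, so it assimilates in place to [n]. /rufemlefumeb/ → rufenlefumeb.
Rule 3 (final devoicing): /b/ is a voiced stop in word-final position, so it devoices to [p]. /rufenlefumeb/ → rufenlefumep.

rufenlefumep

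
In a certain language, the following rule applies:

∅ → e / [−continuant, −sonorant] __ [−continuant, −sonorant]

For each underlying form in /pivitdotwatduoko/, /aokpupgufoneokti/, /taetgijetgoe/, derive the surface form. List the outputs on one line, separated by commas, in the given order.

pivitedotwateduoko, aokepupegufoneoketi, taetegijetegoe

/pivitdotwatduoko/: /t/ and /d/ form a stop–stop cluster, so [e] is inserted between them. /t/ and /d/ form a stop–stop cluster, so [e] is inserted between them. → [pivitedotwateduoko].
/aokpupgufoneokti/: /k/ and /p/ form a stop–stop cluster, so [e] is inserted between them. /p/ and /g/ form a stop–stop cluster, so [e] is inserted between them. /k/ and /t/ form a stop–stop cluster, so [e] is inserted between them. → [aokepupegufoneoketi].
/taetgijetgoe/: /t/ and /g/ form a stop–stop cluster, so [e] is inserted between them. /t/ and /g/ form a stop–stop cluster, so [e] is inserted between them. → [taetegijetegoe].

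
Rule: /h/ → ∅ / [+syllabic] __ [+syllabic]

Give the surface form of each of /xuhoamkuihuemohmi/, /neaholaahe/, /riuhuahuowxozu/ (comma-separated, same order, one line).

xuoamkuiuemohmi, neaolaae, riuuauowxozu

/xuhoamkuihuemohmi/: /h/ occurs between vowels /u/ and /o/, so it deletes. /h/ occurs between vowels /i/ and /u/, so it deletes. → [xuoamkuiuemohmi].
/neaholaahe/: /h/ occurs between vowels /a/ and /o/, so it deletes. /h/ occurs between vowels /a/ and /e/, so it deletes. → [neaolaae].
/riuhuahuowxozu/: /h/ occurs between vowels /u/ and /u/, so it deletes. /h/ occurs between vowels /a/ and /u/, so it deletes. → [riuuauowxozu].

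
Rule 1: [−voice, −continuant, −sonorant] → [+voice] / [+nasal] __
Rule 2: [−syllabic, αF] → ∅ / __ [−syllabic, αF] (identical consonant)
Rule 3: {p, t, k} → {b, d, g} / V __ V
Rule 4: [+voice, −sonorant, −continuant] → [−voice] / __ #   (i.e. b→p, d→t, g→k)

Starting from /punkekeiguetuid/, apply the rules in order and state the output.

Rule 1 (post-nasal voicing): /k/ is a voiceless stop immediately after the nasal /n/, so it voices to [g]. /punkekeiguetuid/ → pungekeiguetuid.
Rule 2 (degemination): no segment meets the environment; /pungekeiguetuid/ is unchanged.
Rule 3 (intervocalic voicing): /k/ is a voiceless stop between vowels /e/ and /e/, so it voices to [g]. /t/ is a voiceless stop between vowels /e/ and /u/, so it voices to [d]. /pungekeiguetuid/ → pungegeigueduid.
Rule 4 (final devoicing): /d/ is a voiced stop in word-final position, so it devoices to [t]. /pungegeigueduid/ → pungegeigueduit.

pungegeigueduit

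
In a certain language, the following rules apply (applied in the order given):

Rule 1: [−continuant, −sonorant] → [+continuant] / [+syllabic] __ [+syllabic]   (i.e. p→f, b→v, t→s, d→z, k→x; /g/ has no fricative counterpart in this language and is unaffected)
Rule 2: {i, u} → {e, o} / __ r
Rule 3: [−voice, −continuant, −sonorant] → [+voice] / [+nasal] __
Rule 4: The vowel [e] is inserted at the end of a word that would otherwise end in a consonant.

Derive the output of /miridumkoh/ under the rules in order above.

merizumgohe

Rule 1 (intervocalic spirantization): /d/ is a stop between vowels /i/ and /u/, so it spirantizes to the fricative [z]. /miridumkoh/ → mirizumkoh.
Rule 2 (pre-rhotic lowering): /i/ is a high vowel immediately before /r/, so it lowers to [e]. /mirizumkoh/ → merizumkoh.
Rule 3 (post-nasal voicing): /k/ is a voiceless stop immediately after the nasal /m/, so it voices to [g]. /merizumkoh/ → merizumgoh.
Rule 4 (final e-epenthesis): the form ends in the consonant /h/, so [e] is inserted word-finally. /merizumgoh/ → merizumgohe.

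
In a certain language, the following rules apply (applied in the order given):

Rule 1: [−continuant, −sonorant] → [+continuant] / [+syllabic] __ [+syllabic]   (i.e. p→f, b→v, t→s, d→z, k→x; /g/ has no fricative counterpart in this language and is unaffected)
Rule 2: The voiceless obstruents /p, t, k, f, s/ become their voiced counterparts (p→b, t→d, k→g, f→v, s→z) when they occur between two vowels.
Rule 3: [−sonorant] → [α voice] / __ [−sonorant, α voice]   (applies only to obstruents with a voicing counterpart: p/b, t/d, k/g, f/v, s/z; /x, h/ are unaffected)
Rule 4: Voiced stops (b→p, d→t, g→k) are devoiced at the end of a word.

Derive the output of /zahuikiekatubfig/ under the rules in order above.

zahuixiexazupfik

Rule 1 (intervocalic spirantization): /k/ is a stop between vowels /i/ and /i/, so it spirantizes to the fricative [x]. /k/ is a stop between vowels /e/ and /a/, so it spirantizes to the fricative [x]. /t/ is a stop between vowels /a/ and /u/, so it spirantizes to the fricative [s]. /zahuikiekatubfig/ → zahuixiexasubfig.
Rule 2 (intervocalic voicing): /s/ is a voiceless obstruent between vowels /a/ and /u/, so it voices to [z]. /zahuixiexasubfig/ → zahuixiexazubfig.
Rule 3 (regressive voicing assimilation): /b/ precedes the voiceless obstruent /f/, so it devoices to [p] by assimilation. /zahuixiexazubfig/ → zahuixiexazupfig.
Rule 4 (final devoicing): /g/ is a voiced stop in word-final position, so it devoices to [k]. /zahuixiexazupfig/ → zahuixiexazupfik.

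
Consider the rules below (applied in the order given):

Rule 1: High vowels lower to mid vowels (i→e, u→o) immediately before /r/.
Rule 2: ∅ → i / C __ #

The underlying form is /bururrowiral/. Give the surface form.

bororrowerali

Rule 1 (pre-rhotic lowering): /u/ is a high vowel immediately before /r/, so it lowers to [o]. /u/ is a high vowel immediately before /r/, so it lowers to [o]. /i/ is a high vowel immediately before /r/, so it lowers to [e]. /bururrowiral/ → bororroweral.
Rule 2 (final i-epenthesis): the form ends in the consonant /l/, so [i] is inserted word-finally. /bororroweral/ → bororrowerali.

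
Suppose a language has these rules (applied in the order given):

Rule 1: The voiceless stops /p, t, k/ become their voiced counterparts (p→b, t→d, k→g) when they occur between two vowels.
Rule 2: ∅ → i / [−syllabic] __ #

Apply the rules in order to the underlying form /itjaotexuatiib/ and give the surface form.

itjaodexuadiibi

Rule 1 (intervocalic voicing): /t/ is a voiceless stop between vowels /o/ and /e/, so it voices to [d]. /t/ is a voiceless stop between vowels /a/ and /i/, so it voices to [d]. /itjaotexuatiib/ → itjaodexuadiib.
Rule 2 (final i-epenthesis): the form ends in the consonant /b/, so [i] is inserted word-finally. /itjaodexuadiib/ → itjaodexuadiibi.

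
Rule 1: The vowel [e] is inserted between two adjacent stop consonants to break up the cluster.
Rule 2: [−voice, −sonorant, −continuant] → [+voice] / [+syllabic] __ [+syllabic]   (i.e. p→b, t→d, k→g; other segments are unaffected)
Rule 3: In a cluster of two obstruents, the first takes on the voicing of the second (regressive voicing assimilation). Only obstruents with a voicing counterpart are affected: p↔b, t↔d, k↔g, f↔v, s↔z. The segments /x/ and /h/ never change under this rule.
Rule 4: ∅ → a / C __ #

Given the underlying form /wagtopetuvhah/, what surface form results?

wagedobedufhaha

Rule 1 (stop-cluster e-epenthesis): /g/ and /t/ form a stop–stop cluster, so [e] is inserted between them. /wagtopetuvhah/ → wagetopetuvhah.
Rule 2 (intervocalic voicing): /t/ is a voiceless stop between vowels /e/ and /o/, so it voices to [d]. /p/ is a voiceless stop between vowels /o/ and /e/, so it voices to [b]. /t/ is a voiceless stop between vowels /e/ and /u/, so it voices to [d]. /wagetopetuvhah/ → wagedobeduvhah.
Rule 3 (regressive voicing assimilation): /v/ precedes the voiceless obstruent /h/, so it devoices to [f] by assimilation. /wagedobeduvhah/ → wagedobedufhah.
Rule 4 (final a-epenthesis): the form ends in the consonant /h/, so [a] is inserted word-finally. /wagedobedufhah/ → wagedobedufhaha.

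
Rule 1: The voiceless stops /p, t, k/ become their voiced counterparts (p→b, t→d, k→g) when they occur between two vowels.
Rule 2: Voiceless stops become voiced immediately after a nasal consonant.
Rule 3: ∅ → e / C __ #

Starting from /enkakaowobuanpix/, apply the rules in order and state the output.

Rule 1 (intervocalic voicing): /k/ is a voiceless stop between vowels /a/ and /a/, so it voices to [g]. /enkakaowobuanpix/ → enkagaowobuanpix.
Rule 2 (post-nasal voicing): /k/ is a voiceless stop immediately after the nasal /n/, so it voices to [g]. /p/ is a voiceless stop immediately after the nasal /n/, so it voices to [b]. /enkagaowobuanpix/ → engagaowobuanbix.
Rule 3 (final e-epenthesis): the form ends in the consonant /x/, so [e] is inserted word-finally. /engagaowobuanbix/ → engagaowobuanbixe.

engagaowobuanbixe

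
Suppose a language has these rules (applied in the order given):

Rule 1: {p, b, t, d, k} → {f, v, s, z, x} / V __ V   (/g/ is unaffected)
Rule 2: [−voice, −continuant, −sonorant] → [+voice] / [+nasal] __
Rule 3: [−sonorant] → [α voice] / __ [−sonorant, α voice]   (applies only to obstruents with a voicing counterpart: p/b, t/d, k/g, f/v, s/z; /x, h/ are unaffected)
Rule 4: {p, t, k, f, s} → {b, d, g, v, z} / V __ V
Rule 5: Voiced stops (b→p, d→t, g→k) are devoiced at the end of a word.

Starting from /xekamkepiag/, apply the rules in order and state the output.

xexamgeviak

Rule 1 (intervocalic spirantization): /k/ is a stop between vowels /e/ and /a/, so it spirantizes to the fricative [x]. /p/ is a stop between vowels /e/ and /i/, so it spirantizes to the fricative [f]. /xekamkepiag/ → xexamkefiag.
Rule 2 (post-nasal voicing): /k/ is a voiceless stop immediately after the nasal /m/, so it voices to [g]. /xexamkefiag/ → xexamgefiag.
Rule 3 (regressive voicing assimilation): no segment meets the environment; /xexamgefiag/ is unchanged.
Rule 4 (intervocalic voicing): /f/ is a voiceless obstruent between vowels /e/ and /i/, so it voices to [v]. /xexamgefiag/ → xexamgeviag.
Rule 5 (final devoicing): /g/ is a voiced stop in word-final position, so it devoices to [k]. /xexamgeviag/ → xexamgeviak.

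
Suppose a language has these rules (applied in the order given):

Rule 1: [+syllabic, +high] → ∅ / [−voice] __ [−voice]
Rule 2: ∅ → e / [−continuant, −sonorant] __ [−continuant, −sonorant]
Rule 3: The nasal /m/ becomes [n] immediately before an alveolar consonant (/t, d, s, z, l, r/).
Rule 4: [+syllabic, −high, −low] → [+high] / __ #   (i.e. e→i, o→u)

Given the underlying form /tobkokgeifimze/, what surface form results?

Rule 1 (high vowel syncope): no segment meets the environment; /tobkokgeifimze/ is unchanged.
Rule 2 (stop-cluster e-epenthesis): /b/ and /k/ form a stop–stop cluster, so [e] is inserted between them. /k/ and /g/ form a stop–stop cluster, so [e] is inserted between them. /tobkokgeifimze/ → tobekokegeifimze.
Rule 3 (nasal place assimilation): /m/ precedes the alveolar consonant /z/, so it assimilates in place to [n]. /tobekokegeifimze/ → tobekokegeifinze.
Rule 4 (final vowel raising): /e/ is a mid vowel in word-final position, so it raises to [i]. /tobekokegeifinze/ → tobekokegeifinzi.

tobekokegeifinzi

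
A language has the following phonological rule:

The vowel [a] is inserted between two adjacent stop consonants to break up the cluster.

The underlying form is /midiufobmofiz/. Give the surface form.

midiufobmofiz

No segment of /midiufobmofiz/ meets the structural description of the rule, so the form surfaces unchanged.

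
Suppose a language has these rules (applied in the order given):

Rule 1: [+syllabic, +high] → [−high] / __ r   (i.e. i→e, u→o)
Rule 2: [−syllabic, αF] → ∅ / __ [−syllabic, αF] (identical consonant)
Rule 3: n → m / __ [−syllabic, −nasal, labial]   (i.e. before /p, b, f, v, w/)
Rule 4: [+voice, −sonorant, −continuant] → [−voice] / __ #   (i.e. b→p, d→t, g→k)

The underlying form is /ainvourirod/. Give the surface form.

Rule 1 (pre-rhotic lowering): /u/ is a high vowel immediately before /r/, so it lowers to [o]. /i/ is a high vowel immediately before /r/, so it lowers to [e]. /ainvourirod/ → ainvoorerod.
Rule 2 (degemination): no segment meets the environment; /ainvoorerod/ is unchanged.
Rule 3 (nasal place assimilation): /n/ precedes the labial consonant /v/, so it assimilates in place to [m]. /ainvoorerod/ → aimvoorerod.
Rule 4 (final devoicing): /d/ is a voiced stop in word-final position, so it devoices to [t]. /aimvoorerod/ → aimvoorerot.

aimvoorerot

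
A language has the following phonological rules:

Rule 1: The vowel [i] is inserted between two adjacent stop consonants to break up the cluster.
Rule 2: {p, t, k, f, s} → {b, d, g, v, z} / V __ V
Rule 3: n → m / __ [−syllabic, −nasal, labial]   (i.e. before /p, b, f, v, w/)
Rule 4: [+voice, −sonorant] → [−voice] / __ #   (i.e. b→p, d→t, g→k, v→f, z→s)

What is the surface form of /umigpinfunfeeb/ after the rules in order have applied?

umigibimfumfeep

Rule 1 (stop-cluster i-epenthesis): /g/ and /p/ form a stop–stop cluster, so [i] is inserted between them. /umigpinfunfeeb/ → umigipinfunfeeb.
Rule 2 (intervocalic voicing): /p/ is a voiceless obstruent between vowels /i/ and /i/, so it voices to [b]. /umigipinfunfeeb/ → umigibinfunfeeb.
Rule 3 (nasal place assimilation): /n/ precedes the labial consonant /f/, so it assimilates in place to [m]. /n/ precedes the labial consonant /f/, so it assimilates in place to [m]. /umigibinfunfeeb/ → umigibimfumfeeb.
Rule 4 (final devoicing): /b/ is a voiced obstruent in word-final position, so it devoices to [p]. /umigibimfumfeeb/ → umigibimfumfeep.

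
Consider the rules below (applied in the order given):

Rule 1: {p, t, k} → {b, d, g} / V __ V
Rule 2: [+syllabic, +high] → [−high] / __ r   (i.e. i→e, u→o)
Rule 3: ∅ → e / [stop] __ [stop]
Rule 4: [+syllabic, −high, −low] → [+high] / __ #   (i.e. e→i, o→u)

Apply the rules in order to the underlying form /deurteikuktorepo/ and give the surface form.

Rule 1 (intervocalic voicing): /k/ is a voiceless stop between vowels /i/ and /u/, so it voices to [g]. /p/ is a voiceless stop between vowels /e/ and /o/, so it voices to [b]. /deurteikuktorepo/ → deurteiguktorebo.
Rule 2 (pre-rhotic lowering): /u/ is a high vowel immediately before /r/, so it lowers to [o]. /deurteiguktorebo/ → deorteiguktorebo.
Rule 3 (stop-cluster e-epenthesis): /k/ and /t/ form a stop–stop cluster, so [e] is inserted between them. /deorteiguktorebo/ → deorteiguketorebo.
Rule 4 (final vowel raising): /o/ is a mid vowel in word-final position, so it raises to [u]. /deorteiguketorebo/ → deorteiguketorebu.

deorteiguketorebu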